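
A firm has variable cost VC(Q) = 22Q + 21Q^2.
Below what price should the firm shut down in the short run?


AVC(Q) = VC(Q)/Q = 22 + 21Q
AVC is increasing in Q, so minimum AVC is at Q -> 0+.
Min AVC = 22
The firm should shut down if P < 22.

22


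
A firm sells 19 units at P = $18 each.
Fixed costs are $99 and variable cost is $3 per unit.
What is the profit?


Total Revenue = P * Q = 18 * 19 = $342
Total Cost = FC + VC*Q = 99 + 3*19 = $156
Profit = TR - TC = 342 - 156 = $186

$186


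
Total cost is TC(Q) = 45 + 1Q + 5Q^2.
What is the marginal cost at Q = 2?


MC = dTC/dQ = 1 + 2*5*Q
At Q = 2:
MC = 1 + 10*2
MC = 1 + 20 = 21

21


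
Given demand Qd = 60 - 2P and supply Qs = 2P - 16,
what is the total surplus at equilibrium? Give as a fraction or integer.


Find equilibrium: 60 - 2P = 2P - 16
60 + 16 = 4P
P* = 76/4 = 19
Q* = 2*19 - 16 = 22
Inverse demand: P = 30 - Q/2, so P_max = 30
Inverse supply: P = 8 + Q/2, so P_min = 8
CS = (1/2) * 22 * (30 - 19) = 121
PS = (1/2) * 22 * (19 - 8) = 121
TS = CS + PS = 121 + 121 = 242

242


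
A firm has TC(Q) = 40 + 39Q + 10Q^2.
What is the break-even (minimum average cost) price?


AC(Q) = 40/Q + 39 + 10Q
To minimize: dAC/dQ = -40/Q^2 + 10 = 0
Q^2 = 40/10 = 4
Q* = 2
Min AC = 40/2 + 39 + 10*2
Min AC = 20 + 39 + 20 = 79

79


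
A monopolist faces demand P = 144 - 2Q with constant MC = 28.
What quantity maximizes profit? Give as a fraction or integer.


TR = P*Q = (144 - 2Q)Q = 144Q - 2Q^2
MR = dTR/dQ = 144 - 4Q
Set MR = MC:
144 - 4Q = 28
116 = 4Q
Q* = 116/4 = 29

29


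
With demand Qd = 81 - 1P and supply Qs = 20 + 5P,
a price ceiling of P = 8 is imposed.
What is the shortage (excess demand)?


At P = 8:
Qd = 81 - 1*8 = 73
Qs = 20 + 5*8 = 60
Shortage = Qd - Qs = 73 - 60 = 13

13


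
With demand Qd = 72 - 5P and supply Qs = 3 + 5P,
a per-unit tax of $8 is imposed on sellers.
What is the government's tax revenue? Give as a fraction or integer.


With tax on sellers, new supply: Qs' = 3 + 5(P - 8)
= 5P - 37
New equilibrium quantity:
Q_new = 35/2
Tax revenue = tax * Q_new = 8 * 35/2 = 140

140


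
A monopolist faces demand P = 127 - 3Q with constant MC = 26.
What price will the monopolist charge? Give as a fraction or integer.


MR = 127 - 6Q
Set MR = MC: 127 - 6Q = 26
Q* = 101/6
Substitute into demand:
P* = 127 - 3*101/6 = 153/2

153/2


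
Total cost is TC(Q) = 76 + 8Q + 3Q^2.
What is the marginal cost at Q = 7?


MC = dTC/dQ = 8 + 2*3*Q
At Q = 7:
MC = 8 + 6*7
MC = 8 + 42 = 50

50


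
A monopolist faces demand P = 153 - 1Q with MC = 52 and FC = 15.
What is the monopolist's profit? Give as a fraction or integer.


MR = MC: 153 - 2Q = 52
Q* = 101/2
P* = 153 - 1*101/2 = 205/2
Profit = (P* - MC)*Q* - FC
= (205/2 - 52)*101/2 - 15
= 101/2*101/2 - 15
= 10201/4 - 15 = 10141/4

10141/4


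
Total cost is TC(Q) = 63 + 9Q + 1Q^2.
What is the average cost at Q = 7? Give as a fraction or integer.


TC(7) = 63 + 9*7 + 1*7^2
TC(7) = 63 + 63 + 49 = 175
AC = TC/Q = 175/7 = 25

25


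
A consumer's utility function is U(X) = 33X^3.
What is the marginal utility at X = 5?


MU = dU/dX = 33*3*X^(3-1)
MU = 99*X^2
At X = 5:
MU = 99 * 5^2
MU = 99 * 25 = 2475

2475


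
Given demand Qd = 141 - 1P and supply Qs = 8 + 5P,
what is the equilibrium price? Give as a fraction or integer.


At equilibrium, Qd = Qs.
141 - 1P = 8 + 5P
141 - 8 = 1P + 5P
133 = 6P
P* = 133/6 = 133/6

133/6


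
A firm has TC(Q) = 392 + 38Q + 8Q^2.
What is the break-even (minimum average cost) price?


AC(Q) = 392/Q + 38 + 8Q
To minimize: dAC/dQ = -392/Q^2 + 8 = 0
Q^2 = 392/8 = 49
Q* = 7
Min AC = 392/7 + 38 + 8*7
Min AC = 56 + 38 + 56 = 150

150


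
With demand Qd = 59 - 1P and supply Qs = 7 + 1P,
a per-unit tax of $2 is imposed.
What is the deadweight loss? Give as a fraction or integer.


Pre-tax equilibrium quantity: Q* = 33
Post-tax equilibrium quantity: Q_tax = 32
Reduction in quantity: Q* - Q_tax = 1
DWL = (1/2) * tax * (Q* - Q_tax)
DWL = (1/2) * 2 * 1 = 1

1


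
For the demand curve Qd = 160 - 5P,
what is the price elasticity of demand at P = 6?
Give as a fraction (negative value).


dQ/dP = -5
At P = 6: Q = 160 - 5*6 = 130
E = (dQ/dP)(P/Q) = (-5)(6/130) = -3/13

-3/13


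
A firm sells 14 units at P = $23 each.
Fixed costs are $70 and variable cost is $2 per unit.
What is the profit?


Total Revenue = P * Q = 23 * 14 = $322
Total Cost = FC + VC*Q = 70 + 2*14 = $98
Profit = TR - TC = 322 - 98 = $224

$224


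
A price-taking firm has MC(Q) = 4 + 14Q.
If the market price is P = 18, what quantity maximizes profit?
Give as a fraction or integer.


In perfect competition, profit is maximized where P = MC.
18 = 4 + 14Q
14 = 14Q
Q* = 14/14 = 1

1


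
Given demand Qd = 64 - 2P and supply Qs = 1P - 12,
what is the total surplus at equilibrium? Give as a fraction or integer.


Find equilibrium: 64 - 2P = 1P - 12
64 + 12 = 3P
P* = 76/3 = 76/3
Q* = 1*76/3 - 12 = 40/3
Inverse demand: P = 32 - Q/2, so P_max = 32
Inverse supply: P = 12 + Q/1, so P_min = 12
CS = (1/2) * 40/3 * (32 - 76/3) = 400/9
PS = (1/2) * 40/3 * (76/3 - 12) = 800/9
TS = CS + PS = 400/9 + 800/9 = 400/3

400/3


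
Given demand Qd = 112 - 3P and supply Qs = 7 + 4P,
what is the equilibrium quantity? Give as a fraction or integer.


First find equilibrium price:
112 - 3P = 7 + 4P
P* = 105/7 = 15
Then substitute into demand:
Q* = 112 - 3 * 15 = 67

67


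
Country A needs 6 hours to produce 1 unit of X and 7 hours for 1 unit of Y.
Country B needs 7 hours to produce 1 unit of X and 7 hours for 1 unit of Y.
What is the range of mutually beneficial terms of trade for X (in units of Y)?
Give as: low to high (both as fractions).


Opportunity cost of X for Country A = hours_X / hours_Y = 6/7 = 6/7 units of Y
Opportunity cost of X for Country B = hours_X / hours_Y = 7/7 = 1 units of Y
Terms of trade must be between the two opportunity costs.
Range: 6/7 to 1

6/7 to 1


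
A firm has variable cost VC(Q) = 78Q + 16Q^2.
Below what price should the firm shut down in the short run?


AVC(Q) = VC(Q)/Q = 78 + 16Q
AVC is increasing in Q, so minimum AVC is at Q -> 0+.
Min AVC = 78
The firm should shut down if P < 78.

78


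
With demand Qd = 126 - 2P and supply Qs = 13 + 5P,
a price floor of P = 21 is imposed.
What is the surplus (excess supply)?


At P = 21:
Qd = 126 - 2*21 = 84
Qs = 13 + 5*21 = 118
Surplus = Qs - Qd = 118 - 84 = 34

34


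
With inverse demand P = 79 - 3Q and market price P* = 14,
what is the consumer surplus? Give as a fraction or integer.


Maximum willingness to pay (at Q=0): P_max = 79
Quantity demanded at P* = 14:
Q* = (79 - 14)/3 = 65/3
CS = (1/2) * Q* * (P_max - P*)
CS = (1/2) * 65/3 * (79 - 14)
CS = (1/2) * 65/3 * 65 = 4225/6

4225/6


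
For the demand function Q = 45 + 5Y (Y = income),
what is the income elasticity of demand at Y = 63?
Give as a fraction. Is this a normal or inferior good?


dQ/dY = 5
At Y = 63: Q = 45 + 5*63 = 360
Ey = (dQ/dY)(Y/Q) = 5 * 63 / 360 = 7/8
Since Ey > 0, this is a normal good.

7/8 (normal good)


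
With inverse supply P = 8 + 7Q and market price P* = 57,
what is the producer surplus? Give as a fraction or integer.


Minimum supply price (at Q=0): P_min = 8
Quantity supplied at P* = 57:
Q* = (57 - 8)/7 = 7
PS = (1/2) * Q* * (P* - P_min)
PS = (1/2) * 7 * (57 - 8)
PS = (1/2) * 7 * 49 = 343/2

343/2


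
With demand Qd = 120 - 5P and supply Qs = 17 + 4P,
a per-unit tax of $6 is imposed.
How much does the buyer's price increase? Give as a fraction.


With a per-unit tax, the buyer's price increase depends on relative slopes.
Supply slope: d = 4, Demand slope: b = 5
Buyer's price increase = d * tax / (b + d)
= 4 * 6 / (5 + 4)
= 24 / 9 = 8/3

8/3


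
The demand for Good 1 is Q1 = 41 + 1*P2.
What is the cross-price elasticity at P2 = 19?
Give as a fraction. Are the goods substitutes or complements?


dQ1/dP2 = 1
At P2 = 19: Q1 = 41 + 1*19 = 60
Exy = (dQ1/dP2)(P2/Q1) = 1 * 19 / 60 = 19/60
Since Exy > 0, the goods are substitutes.

19/60 (substitutes)


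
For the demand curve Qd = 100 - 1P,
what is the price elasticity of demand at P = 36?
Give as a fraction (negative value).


dQ/dP = -1
At P = 36: Q = 100 - 1*36 = 64
E = (dQ/dP)(P/Q) = (-1)(36/64) = -9/16

-9/16


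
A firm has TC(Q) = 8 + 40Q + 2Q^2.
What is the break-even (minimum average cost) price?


AC(Q) = 8/Q + 40 + 2Q
To minimize: dAC/dQ = -8/Q^2 + 2 = 0
Q^2 = 8/2 = 4
Q* = 2
Min AC = 8/2 + 40 + 2*2
Min AC = 4 + 40 + 4 = 48

48


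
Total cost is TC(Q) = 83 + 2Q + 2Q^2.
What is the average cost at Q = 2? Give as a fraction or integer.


TC(2) = 83 + 2*2 + 2*2^2
TC(2) = 83 + 4 + 8 = 95
AC = TC/Q = 95/2 = 95/2

95/2


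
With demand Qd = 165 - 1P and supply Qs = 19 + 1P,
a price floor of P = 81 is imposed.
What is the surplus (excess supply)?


At P = 81:
Qd = 165 - 1*81 = 84
Qs = 19 + 1*81 = 100
Surplus = Qs - Qd = 100 - 84 = 16

16


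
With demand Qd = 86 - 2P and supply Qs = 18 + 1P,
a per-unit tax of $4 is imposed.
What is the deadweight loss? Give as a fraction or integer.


Pre-tax equilibrium quantity: Q* = 122/3
Post-tax equilibrium quantity: Q_tax = 38
Reduction in quantity: Q* - Q_tax = 8/3
DWL = (1/2) * tax * (Q* - Q_tax)
DWL = (1/2) * 4 * 8/3 = 16/3

16/3


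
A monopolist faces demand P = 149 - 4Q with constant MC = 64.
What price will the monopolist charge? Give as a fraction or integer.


MR = 149 - 8Q
Set MR = MC: 149 - 8Q = 64
Q* = 85/8
Substitute into demand:
P* = 149 - 4*85/8 = 213/2

213/2


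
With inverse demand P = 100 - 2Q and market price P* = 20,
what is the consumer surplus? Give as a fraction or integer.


Maximum willingness to pay (at Q=0): P_max = 100
Quantity demanded at P* = 20:
Q* = (100 - 20)/2 = 40
CS = (1/2) * Q* * (P_max - P*)
CS = (1/2) * 40 * (100 - 20)
CS = (1/2) * 40 * 80 = 1600

1600


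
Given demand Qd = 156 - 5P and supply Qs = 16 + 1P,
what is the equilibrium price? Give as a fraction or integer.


At equilibrium, Qd = Qs.
156 - 5P = 16 + 1P
156 - 16 = 5P + 1P
140 = 6P
P* = 140/6 = 70/3

70/3


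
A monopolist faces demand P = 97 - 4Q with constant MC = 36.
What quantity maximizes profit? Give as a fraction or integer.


TR = P*Q = (97 - 4Q)Q = 97Q - 4Q^2
MR = dTR/dQ = 97 - 8Q
Set MR = MC:
97 - 8Q = 36
61 = 8Q
Q* = 61/8 = 61/8

61/8


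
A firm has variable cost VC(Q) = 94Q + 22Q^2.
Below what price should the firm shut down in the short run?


AVC(Q) = VC(Q)/Q = 94 + 22Q
AVC is increasing in Q, so minimum AVC is at Q -> 0+.
Min AVC = 94
The firm should shut down if P < 94.

94


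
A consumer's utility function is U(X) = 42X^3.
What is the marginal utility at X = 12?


MU = dU/dX = 42*3*X^(3-1)
MU = 126*X^2
At X = 12:
MU = 126 * 12^2
MU = 126 * 144 = 18144

18144


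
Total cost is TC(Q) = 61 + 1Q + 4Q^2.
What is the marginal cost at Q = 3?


MC = dTC/dQ = 1 + 2*4*Q
At Q = 3:
MC = 1 + 8*3
MC = 1 + 24 = 25

25


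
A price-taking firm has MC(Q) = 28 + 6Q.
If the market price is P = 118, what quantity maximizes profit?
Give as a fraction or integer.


In perfect competition, profit is maximized where P = MC.
118 = 28 + 6Q
90 = 6Q
Q* = 90/6 = 15

15


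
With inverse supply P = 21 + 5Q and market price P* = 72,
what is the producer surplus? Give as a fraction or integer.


Minimum supply price (at Q=0): P_min = 21
Quantity supplied at P* = 72:
Q* = (72 - 21)/5 = 51/5
PS = (1/2) * Q* * (P* - P_min)
PS = (1/2) * 51/5 * (72 - 21)
PS = (1/2) * 51/5 * 51 = 2601/10

2601/10


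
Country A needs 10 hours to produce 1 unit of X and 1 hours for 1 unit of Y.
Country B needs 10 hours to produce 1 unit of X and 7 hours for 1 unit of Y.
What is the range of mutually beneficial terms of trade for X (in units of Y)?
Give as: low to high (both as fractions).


Opportunity cost of X for Country A = hours_X / hours_Y = 10/1 = 10 units of Y
Opportunity cost of X for Country B = hours_X / hours_Y = 10/7 = 10/7 units of Y
Terms of trade must be between the two opportunity costs.
Range: 10/7 to 10

10/7 to 10


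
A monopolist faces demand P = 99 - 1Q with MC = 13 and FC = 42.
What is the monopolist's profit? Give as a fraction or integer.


MR = MC: 99 - 2Q = 13
Q* = 43
P* = 99 - 1*43 = 56
Profit = (P* - MC)*Q* - FC
= (56 - 13)*43 - 42
= 43*43 - 42
= 1849 - 42 = 1807

1807


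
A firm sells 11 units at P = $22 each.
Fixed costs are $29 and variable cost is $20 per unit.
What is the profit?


Total Revenue = P * Q = 22 * 11 = $242
Total Cost = FC + VC*Q = 29 + 20*11 = $249
Profit = TR - TC = 242 - 249 = $-7

$-7


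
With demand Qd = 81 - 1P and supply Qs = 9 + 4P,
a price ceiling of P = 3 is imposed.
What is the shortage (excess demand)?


At P = 3:
Qd = 81 - 1*3 = 78
Qs = 9 + 4*3 = 21
Shortage = Qd - Qs = 78 - 21 = 57

57


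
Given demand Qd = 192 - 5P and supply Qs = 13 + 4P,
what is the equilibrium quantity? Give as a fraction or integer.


First find equilibrium price:
192 - 5P = 13 + 4P
P* = 179/9 = 179/9
Then substitute into demand:
Q* = 192 - 5 * 179/9 = 833/9

833/9


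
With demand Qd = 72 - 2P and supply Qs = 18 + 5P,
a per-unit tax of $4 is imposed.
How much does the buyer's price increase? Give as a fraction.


With a per-unit tax, the buyer's price increase depends on relative slopes.
Supply slope: d = 5, Demand slope: b = 2
Buyer's price increase = d * tax / (b + d)
= 5 * 4 / (2 + 5)
= 20 / 7 = 20/7

20/7


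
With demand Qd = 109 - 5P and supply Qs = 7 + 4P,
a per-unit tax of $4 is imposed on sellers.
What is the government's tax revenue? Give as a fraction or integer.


With tax on sellers, new supply: Qs' = 7 + 4(P - 4)
= 4P - 9
New equilibrium quantity:
Q_new = 391/9
Tax revenue = tax * Q_new = 4 * 391/9 = 1564/9

1564/9


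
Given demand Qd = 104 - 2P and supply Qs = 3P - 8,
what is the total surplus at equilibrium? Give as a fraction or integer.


Find equilibrium: 104 - 2P = 3P - 8
104 + 8 = 5P
P* = 112/5 = 112/5
Q* = 3*112/5 - 8 = 296/5
Inverse demand: P = 52 - Q/2, so P_max = 52
Inverse supply: P = 8/3 + Q/3, so P_min = 8/3
CS = (1/2) * 296/5 * (52 - 112/5) = 21904/25
PS = (1/2) * 296/5 * (112/5 - 8/3) = 43808/75
TS = CS + PS = 21904/25 + 43808/75 = 21904/15

21904/15


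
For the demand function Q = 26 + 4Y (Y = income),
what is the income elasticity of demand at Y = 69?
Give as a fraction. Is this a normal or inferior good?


dQ/dY = 4
At Y = 69: Q = 26 + 4*69 = 302
Ey = (dQ/dY)(Y/Q) = 4 * 69 / 302 = 138/151
Since Ey > 0, this is a normal good.

138/151 (normal good)


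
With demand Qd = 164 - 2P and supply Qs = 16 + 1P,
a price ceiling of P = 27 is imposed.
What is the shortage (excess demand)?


At P = 27:
Qd = 164 - 2*27 = 110
Qs = 16 + 1*27 = 43
Shortage = Qd - Qs = 110 - 43 = 67

67


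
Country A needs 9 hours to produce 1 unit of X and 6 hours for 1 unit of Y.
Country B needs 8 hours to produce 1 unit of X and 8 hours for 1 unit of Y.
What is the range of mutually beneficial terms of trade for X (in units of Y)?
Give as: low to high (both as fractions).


Opportunity cost of X for Country A = hours_X / hours_Y = 9/6 = 3/2 units of Y
Opportunity cost of X for Country B = hours_X / hours_Y = 8/8 = 1 units of Y
Terms of trade must be between the two opportunity costs.
Range: 1 to 3/2

1 to 3/2


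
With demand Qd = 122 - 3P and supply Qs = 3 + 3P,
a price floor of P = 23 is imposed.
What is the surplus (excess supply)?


At P = 23:
Qd = 122 - 3*23 = 53
Qs = 3 + 3*23 = 72
Surplus = Qs - Qd = 72 - 53 = 19

19


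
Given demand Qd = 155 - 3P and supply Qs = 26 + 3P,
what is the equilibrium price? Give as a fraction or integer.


At equilibrium, Qd = Qs.
155 - 3P = 26 + 3P
155 - 26 = 3P + 3P
129 = 6P
P* = 129/6 = 43/2

43/2


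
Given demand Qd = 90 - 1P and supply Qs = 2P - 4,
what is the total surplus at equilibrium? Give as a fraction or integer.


Find equilibrium: 90 - 1P = 2P - 4
90 + 4 = 3P
P* = 94/3 = 94/3
Q* = 2*94/3 - 4 = 176/3
Inverse demand: P = 90 - Q/1, so P_max = 90
Inverse supply: P = 2 + Q/2, so P_min = 2
CS = (1/2) * 176/3 * (90 - 94/3) = 15488/9
PS = (1/2) * 176/3 * (94/3 - 2) = 7744/9
TS = CS + PS = 15488/9 + 7744/9 = 7744/3

7744/3


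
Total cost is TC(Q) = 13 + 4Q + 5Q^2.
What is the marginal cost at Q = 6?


MC = dTC/dQ = 4 + 2*5*Q
At Q = 6:
MC = 4 + 10*6
MC = 4 + 60 = 64

64


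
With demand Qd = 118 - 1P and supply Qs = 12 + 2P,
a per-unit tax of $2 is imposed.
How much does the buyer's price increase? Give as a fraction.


With a per-unit tax, the buyer's price increase depends on relative slopes.
Supply slope: d = 2, Demand slope: b = 1
Buyer's price increase = d * tax / (b + d)
= 2 * 2 / (1 + 2)
= 4 / 3 = 4/3

4/3


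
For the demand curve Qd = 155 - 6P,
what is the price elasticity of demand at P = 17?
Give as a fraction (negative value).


dQ/dP = -6
At P = 17: Q = 155 - 6*17 = 53
E = (dQ/dP)(P/Q) = (-6)(17/53) = -102/53

-102/53


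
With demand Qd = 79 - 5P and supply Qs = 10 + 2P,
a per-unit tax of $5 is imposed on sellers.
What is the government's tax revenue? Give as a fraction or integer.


With tax on sellers, new supply: Qs' = 10 + 2(P - 5)
= 0 + 2P
New equilibrium quantity:
Q_new = 158/7
Tax revenue = tax * Q_new = 5 * 158/7 = 790/7

790/7


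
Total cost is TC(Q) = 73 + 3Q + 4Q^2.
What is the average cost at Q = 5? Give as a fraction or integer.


TC(5) = 73 + 3*5 + 4*5^2
TC(5) = 73 + 15 + 100 = 188
AC = TC/Q = 188/5 = 188/5

188/5


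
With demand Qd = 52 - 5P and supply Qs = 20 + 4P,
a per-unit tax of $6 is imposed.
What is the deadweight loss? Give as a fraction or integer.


Pre-tax equilibrium quantity: Q* = 308/9
Post-tax equilibrium quantity: Q_tax = 188/9
Reduction in quantity: Q* - Q_tax = 40/3
DWL = (1/2) * tax * (Q* - Q_tax)
DWL = (1/2) * 6 * 40/3 = 40

40


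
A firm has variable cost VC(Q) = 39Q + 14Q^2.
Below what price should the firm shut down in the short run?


AVC(Q) = VC(Q)/Q = 39 + 14Q
AVC is increasing in Q, so minimum AVC is at Q -> 0+.
Min AVC = 39
The firm should shut down if P < 39.

39


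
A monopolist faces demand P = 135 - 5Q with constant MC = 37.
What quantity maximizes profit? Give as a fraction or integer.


TR = P*Q = (135 - 5Q)Q = 135Q - 5Q^2
MR = dTR/dQ = 135 - 10Q
Set MR = MC:
135 - 10Q = 37
98 = 10Q
Q* = 98/10 = 49/5

49/5


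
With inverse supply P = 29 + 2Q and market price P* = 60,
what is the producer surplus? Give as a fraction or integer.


Minimum supply price (at Q=0): P_min = 29
Quantity supplied at P* = 60:
Q* = (60 - 29)/2 = 31/2
PS = (1/2) * Q* * (P* - P_min)
PS = (1/2) * 31/2 * (60 - 29)
PS = (1/2) * 31/2 * 31 = 961/4

961/4


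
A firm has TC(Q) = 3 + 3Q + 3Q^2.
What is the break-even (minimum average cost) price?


AC(Q) = 3/Q + 3 + 3Q
To minimize: dAC/dQ = -3/Q^2 + 3 = 0
Q^2 = 3/3 = 1
Q* = 1
Min AC = 3/1 + 3 + 3*1
Min AC = 3 + 3 + 3 = 9

9


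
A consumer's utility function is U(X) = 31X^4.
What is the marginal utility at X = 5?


MU = dU/dX = 31*4*X^(4-1)
MU = 124*X^3
At X = 5:
MU = 124 * 5^3
MU = 124 * 125 = 15500

15500


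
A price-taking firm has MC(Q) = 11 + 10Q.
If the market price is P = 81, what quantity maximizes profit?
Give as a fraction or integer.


In perfect competition, profit is maximized where P = MC.
81 = 11 + 10Q
70 = 10Q
Q* = 70/10 = 7

7


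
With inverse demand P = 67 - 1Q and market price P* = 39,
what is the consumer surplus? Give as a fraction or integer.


Maximum willingness to pay (at Q=0): P_max = 67
Quantity demanded at P* = 39:
Q* = (67 - 39)/1 = 28
CS = (1/2) * Q* * (P_max - P*)
CS = (1/2) * 28 * (67 - 39)
CS = (1/2) * 28 * 28 = 392

392


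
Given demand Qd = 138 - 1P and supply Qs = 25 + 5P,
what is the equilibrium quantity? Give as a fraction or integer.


First find equilibrium price:
138 - 1P = 25 + 5P
P* = 113/6 = 113/6
Then substitute into demand:
Q* = 138 - 1 * 113/6 = 715/6

715/6


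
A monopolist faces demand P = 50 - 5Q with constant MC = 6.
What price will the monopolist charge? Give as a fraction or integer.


MR = 50 - 10Q
Set MR = MC: 50 - 10Q = 6
Q* = 22/5
Substitute into demand:
P* = 50 - 5*22/5 = 28

28


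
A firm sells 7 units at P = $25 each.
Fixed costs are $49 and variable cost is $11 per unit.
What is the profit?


Total Revenue = P * Q = 25 * 7 = $175
Total Cost = FC + VC*Q = 49 + 11*7 = $126
Profit = TR - TC = 175 - 126 = $49

$49


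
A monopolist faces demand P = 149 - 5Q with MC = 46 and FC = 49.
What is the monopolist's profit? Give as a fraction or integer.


MR = MC: 149 - 10Q = 46
Q* = 103/10
P* = 149 - 5*103/10 = 195/2
Profit = (P* - MC)*Q* - FC
= (195/2 - 46)*103/10 - 49
= 103/2*103/10 - 49
= 10609/20 - 49 = 9629/20

9629/20


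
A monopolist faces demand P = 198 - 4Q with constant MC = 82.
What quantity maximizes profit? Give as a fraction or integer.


TR = P*Q = (198 - 4Q)Q = 198Q - 4Q^2
MR = dTR/dQ = 198 - 8Q
Set MR = MC:
198 - 8Q = 82
116 = 8Q
Q* = 116/8 = 29/2

29/2


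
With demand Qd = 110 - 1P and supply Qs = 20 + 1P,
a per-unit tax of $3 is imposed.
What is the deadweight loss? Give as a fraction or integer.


Pre-tax equilibrium quantity: Q* = 65
Post-tax equilibrium quantity: Q_tax = 127/2
Reduction in quantity: Q* - Q_tax = 3/2
DWL = (1/2) * tax * (Q* - Q_tax)
DWL = (1/2) * 3 * 3/2 = 9/4

9/4


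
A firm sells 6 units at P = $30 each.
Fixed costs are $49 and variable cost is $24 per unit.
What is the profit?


Total Revenue = P * Q = 30 * 6 = $180
Total Cost = FC + VC*Q = 49 + 24*6 = $193
Profit = TR - TC = 180 - 193 = $-13

$-13


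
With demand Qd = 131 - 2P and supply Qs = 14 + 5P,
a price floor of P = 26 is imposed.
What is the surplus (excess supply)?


At P = 26:
Qd = 131 - 2*26 = 79
Qs = 14 + 5*26 = 144
Surplus = Qs - Qd = 144 - 79 = 65

65


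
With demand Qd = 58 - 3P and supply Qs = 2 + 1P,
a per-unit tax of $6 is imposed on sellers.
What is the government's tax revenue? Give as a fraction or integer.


With tax on sellers, new supply: Qs' = 2 + 1(P - 6)
= 1P - 4
New equilibrium quantity:
Q_new = 23/2
Tax revenue = tax * Q_new = 6 * 23/2 = 69

69


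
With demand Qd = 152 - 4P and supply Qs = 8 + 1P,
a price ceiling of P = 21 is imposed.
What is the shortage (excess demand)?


At P = 21:
Qd = 152 - 4*21 = 68
Qs = 8 + 1*21 = 29
Shortage = Qd - Qs = 68 - 29 = 39

39


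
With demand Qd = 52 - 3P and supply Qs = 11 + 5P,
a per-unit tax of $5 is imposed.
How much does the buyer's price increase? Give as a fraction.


With a per-unit tax, the buyer's price increase depends on relative slopes.
Supply slope: d = 5, Demand slope: b = 3
Buyer's price increase = d * tax / (b + d)
= 5 * 5 / (3 + 5)
= 25 / 8 = 25/8

25/8


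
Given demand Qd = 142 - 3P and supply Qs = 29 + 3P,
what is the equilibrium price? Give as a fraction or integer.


At equilibrium, Qd = Qs.
142 - 3P = 29 + 3P
142 - 29 = 3P + 3P
113 = 6P
P* = 113/6 = 113/6

113/6


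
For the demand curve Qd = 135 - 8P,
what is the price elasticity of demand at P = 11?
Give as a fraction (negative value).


dQ/dP = -8
At P = 11: Q = 135 - 8*11 = 47
E = (dQ/dP)(P/Q) = (-8)(11/47) = -88/47

-88/47


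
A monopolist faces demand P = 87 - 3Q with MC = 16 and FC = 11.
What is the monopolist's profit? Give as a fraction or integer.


MR = MC: 87 - 6Q = 16
Q* = 71/6
P* = 87 - 3*71/6 = 103/2
Profit = (P* - MC)*Q* - FC
= (103/2 - 16)*71/6 - 11
= 71/2*71/6 - 11
= 5041/12 - 11 = 4909/12

4909/12


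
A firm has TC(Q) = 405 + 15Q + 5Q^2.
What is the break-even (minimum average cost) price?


AC(Q) = 405/Q + 15 + 5Q
To minimize: dAC/dQ = -405/Q^2 + 5 = 0
Q^2 = 405/5 = 81
Q* = 9
Min AC = 405/9 + 15 + 5*9
Min AC = 45 + 15 + 45 = 105

105


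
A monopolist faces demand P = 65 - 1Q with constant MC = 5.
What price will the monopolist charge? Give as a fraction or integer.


MR = 65 - 2Q
Set MR = MC: 65 - 2Q = 5
Q* = 30
Substitute into demand:
P* = 65 - 1*30 = 35

35


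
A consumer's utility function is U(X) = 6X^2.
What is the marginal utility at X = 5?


MU = dU/dX = 6*2*X^(2-1)
MU = 12*X^1
At X = 5:
MU = 12 * 5^1
MU = 12 * 5 = 60

60


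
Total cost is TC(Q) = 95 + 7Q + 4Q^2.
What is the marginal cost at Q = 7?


MC = dTC/dQ = 7 + 2*4*Q
At Q = 7:
MC = 7 + 8*7
MC = 7 + 56 = 63

63


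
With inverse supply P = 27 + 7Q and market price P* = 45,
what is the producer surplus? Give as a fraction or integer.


Minimum supply price (at Q=0): P_min = 27
Quantity supplied at P* = 45:
Q* = (45 - 27)/7 = 18/7
PS = (1/2) * Q* * (P* - P_min)
PS = (1/2) * 18/7 * (45 - 27)
PS = (1/2) * 18/7 * 18 = 162/7

162/7


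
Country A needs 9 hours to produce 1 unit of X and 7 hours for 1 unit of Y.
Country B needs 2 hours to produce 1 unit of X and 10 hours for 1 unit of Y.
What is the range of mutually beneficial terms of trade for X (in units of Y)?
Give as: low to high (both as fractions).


Opportunity cost of X for Country A = hours_X / hours_Y = 9/7 = 9/7 units of Y
Opportunity cost of X for Country B = hours_X / hours_Y = 2/10 = 1/5 units of Y
Terms of trade must be between the two opportunity costs.
Range: 1/5 to 9/7

1/5 to 9/7


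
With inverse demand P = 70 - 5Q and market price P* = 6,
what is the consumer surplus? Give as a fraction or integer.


Maximum willingness to pay (at Q=0): P_max = 70
Quantity demanded at P* = 6:
Q* = (70 - 6)/5 = 64/5
CS = (1/2) * Q* * (P_max - P*)
CS = (1/2) * 64/5 * (70 - 6)
CS = (1/2) * 64/5 * 64 = 2048/5

2048/5


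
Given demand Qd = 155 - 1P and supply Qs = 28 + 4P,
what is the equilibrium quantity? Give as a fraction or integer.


First find equilibrium price:
155 - 1P = 28 + 4P
P* = 127/5 = 127/5
Then substitute into demand:
Q* = 155 - 1 * 127/5 = 648/5

648/5


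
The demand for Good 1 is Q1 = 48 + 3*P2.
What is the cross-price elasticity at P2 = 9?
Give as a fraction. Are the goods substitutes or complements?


dQ1/dP2 = 3
At P2 = 9: Q1 = 48 + 3*9 = 75
Exy = (dQ1/dP2)(P2/Q1) = 3 * 9 / 75 = 9/25
Since Exy > 0, the goods are substitutes.

9/25 (substitutes)


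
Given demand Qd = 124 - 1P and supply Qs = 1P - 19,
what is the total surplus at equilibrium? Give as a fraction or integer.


Find equilibrium: 124 - 1P = 1P - 19
124 + 19 = 2P
P* = 143/2 = 143/2
Q* = 1*143/2 - 19 = 105/2
Inverse demand: P = 124 - Q/1, so P_max = 124
Inverse supply: P = 19 + Q/1, so P_min = 19
CS = (1/2) * 105/2 * (124 - 143/2) = 11025/8
PS = (1/2) * 105/2 * (143/2 - 19) = 11025/8
TS = CS + PS = 11025/8 + 11025/8 = 11025/4

11025/4


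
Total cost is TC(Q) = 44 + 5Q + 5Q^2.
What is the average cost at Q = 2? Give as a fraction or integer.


TC(2) = 44 + 5*2 + 5*2^2
TC(2) = 44 + 10 + 20 = 74
AC = TC/Q = 74/2 = 37

37


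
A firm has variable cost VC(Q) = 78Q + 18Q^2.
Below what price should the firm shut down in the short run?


AVC(Q) = VC(Q)/Q = 78 + 18Q
AVC is increasing in Q, so minimum AVC is at Q -> 0+.
Min AVC = 78
The firm should shut down if P < 78.

78


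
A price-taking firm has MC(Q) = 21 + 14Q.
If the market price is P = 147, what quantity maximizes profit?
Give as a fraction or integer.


In perfect competition, profit is maximized where P = MC.
147 = 21 + 14Q
126 = 14Q
Q* = 126/14 = 9

9


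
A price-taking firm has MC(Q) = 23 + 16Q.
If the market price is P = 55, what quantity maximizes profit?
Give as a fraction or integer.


In perfect competition, profit is maximized where P = MC.
55 = 23 + 16Q
32 = 16Q
Q* = 32/16 = 2

2


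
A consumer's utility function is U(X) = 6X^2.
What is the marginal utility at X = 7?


MU = dU/dX = 6*2*X^(2-1)
MU = 12*X^1
At X = 7:
MU = 12 * 7^1
MU = 12 * 7 = 84

84


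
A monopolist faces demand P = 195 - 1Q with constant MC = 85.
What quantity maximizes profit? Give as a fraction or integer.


TR = P*Q = (195 - 1Q)Q = 195Q - 1Q^2
MR = dTR/dQ = 195 - 2Q
Set MR = MC:
195 - 2Q = 85
110 = 2Q
Q* = 110/2 = 55

55


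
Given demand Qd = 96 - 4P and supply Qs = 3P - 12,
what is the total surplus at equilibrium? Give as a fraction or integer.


Find equilibrium: 96 - 4P = 3P - 12
96 + 12 = 7P
P* = 108/7 = 108/7
Q* = 3*108/7 - 12 = 240/7
Inverse demand: P = 24 - Q/4, so P_max = 24
Inverse supply: P = 4 + Q/3, so P_min = 4
CS = (1/2) * 240/7 * (24 - 108/7) = 7200/49
PS = (1/2) * 240/7 * (108/7 - 4) = 9600/49
TS = CS + PS = 7200/49 + 9600/49 = 2400/7

2400/7


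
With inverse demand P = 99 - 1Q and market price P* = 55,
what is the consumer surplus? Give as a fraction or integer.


Maximum willingness to pay (at Q=0): P_max = 99
Quantity demanded at P* = 55:
Q* = (99 - 55)/1 = 44
CS = (1/2) * Q* * (P_max - P*)
CS = (1/2) * 44 * (99 - 55)
CS = (1/2) * 44 * 44 = 968

968


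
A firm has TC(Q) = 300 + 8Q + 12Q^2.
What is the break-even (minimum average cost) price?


AC(Q) = 300/Q + 8 + 12Q
To minimize: dAC/dQ = -300/Q^2 + 12 = 0
Q^2 = 300/12 = 25
Q* = 5
Min AC = 300/5 + 8 + 12*5
Min AC = 60 + 8 + 60 = 128

128


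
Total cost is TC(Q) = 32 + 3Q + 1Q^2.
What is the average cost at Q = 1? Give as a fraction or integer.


TC(1) = 32 + 3*1 + 1*1^2
TC(1) = 32 + 3 + 1 = 36
AC = TC/Q = 36/1 = 36

36


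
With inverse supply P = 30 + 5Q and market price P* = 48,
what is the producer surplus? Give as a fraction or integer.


Minimum supply price (at Q=0): P_min = 30
Quantity supplied at P* = 48:
Q* = (48 - 30)/5 = 18/5
PS = (1/2) * Q* * (P* - P_min)
PS = (1/2) * 18/5 * (48 - 30)
PS = (1/2) * 18/5 * 18 = 162/5

162/5


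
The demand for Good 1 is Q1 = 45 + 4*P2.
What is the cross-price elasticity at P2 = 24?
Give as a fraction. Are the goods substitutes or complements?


dQ1/dP2 = 4
At P2 = 24: Q1 = 45 + 4*24 = 141
Exy = (dQ1/dP2)(P2/Q1) = 4 * 24 / 141 = 32/47
Since Exy > 0, the goods are substitutes.

32/47 (substitutes)


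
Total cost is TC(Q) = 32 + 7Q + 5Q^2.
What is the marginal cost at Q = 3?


MC = dTC/dQ = 7 + 2*5*Q
At Q = 3:
MC = 7 + 10*3
MC = 7 + 30 = 37

37


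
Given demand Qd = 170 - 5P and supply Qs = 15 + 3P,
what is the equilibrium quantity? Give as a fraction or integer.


First find equilibrium price:
170 - 5P = 15 + 3P
P* = 155/8 = 155/8
Then substitute into demand:
Q* = 170 - 5 * 155/8 = 585/8

585/8


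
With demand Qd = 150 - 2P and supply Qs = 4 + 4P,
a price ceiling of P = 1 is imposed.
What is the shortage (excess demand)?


At P = 1:
Qd = 150 - 2*1 = 148
Qs = 4 + 4*1 = 8
Shortage = Qd - Qs = 148 - 8 = 140

140


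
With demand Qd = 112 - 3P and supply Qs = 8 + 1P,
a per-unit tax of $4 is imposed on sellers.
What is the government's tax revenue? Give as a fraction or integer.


With tax on sellers, new supply: Qs' = 8 + 1(P - 4)
= 4 + 1P
New equilibrium quantity:
Q_new = 31
Tax revenue = tax * Q_new = 4 * 31 = 124

124


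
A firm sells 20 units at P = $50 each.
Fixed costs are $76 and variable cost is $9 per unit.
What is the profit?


Total Revenue = P * Q = 50 * 20 = $1000
Total Cost = FC + VC*Q = 76 + 9*20 = $256
Profit = TR - TC = 1000 - 256 = $744

$744


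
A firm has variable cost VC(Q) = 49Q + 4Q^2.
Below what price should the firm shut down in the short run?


AVC(Q) = VC(Q)/Q = 49 + 4Q
AVC is increasing in Q, so minimum AVC is at Q -> 0+.
Min AVC = 49
The firm should shut down if P < 49.

49


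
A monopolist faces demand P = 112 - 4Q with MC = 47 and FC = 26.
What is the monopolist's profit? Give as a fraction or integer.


MR = MC: 112 - 8Q = 47
Q* = 65/8
P* = 112 - 4*65/8 = 159/2
Profit = (P* - MC)*Q* - FC
= (159/2 - 47)*65/8 - 26
= 65/2*65/8 - 26
= 4225/16 - 26 = 3809/16

3809/16


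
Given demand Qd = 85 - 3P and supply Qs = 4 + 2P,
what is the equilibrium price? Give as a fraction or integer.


At equilibrium, Qd = Qs.
85 - 3P = 4 + 2P
85 - 4 = 3P + 2P
81 = 5P
P* = 81/5 = 81/5

81/5


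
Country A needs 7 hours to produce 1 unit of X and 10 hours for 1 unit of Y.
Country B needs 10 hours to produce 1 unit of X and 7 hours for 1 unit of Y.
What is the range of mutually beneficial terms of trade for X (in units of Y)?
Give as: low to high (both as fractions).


Opportunity cost of X for Country A = hours_X / hours_Y = 7/10 = 7/10 units of Y
Opportunity cost of X for Country B = hours_X / hours_Y = 10/7 = 10/7 units of Y
Terms of trade must be between the two opportunity costs.
Range: 7/10 to 10/7

7/10 to 10/7


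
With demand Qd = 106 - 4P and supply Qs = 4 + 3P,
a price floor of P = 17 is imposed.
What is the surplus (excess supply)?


At P = 17:
Qd = 106 - 4*17 = 38
Qs = 4 + 3*17 = 55
Surplus = Qs - Qd = 55 - 38 = 17

17


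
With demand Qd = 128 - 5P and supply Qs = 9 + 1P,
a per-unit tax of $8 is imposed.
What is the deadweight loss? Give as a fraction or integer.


Pre-tax equilibrium quantity: Q* = 173/6
Post-tax equilibrium quantity: Q_tax = 133/6
Reduction in quantity: Q* - Q_tax = 20/3
DWL = (1/2) * tax * (Q* - Q_tax)
DWL = (1/2) * 8 * 20/3 = 80/3

80/3


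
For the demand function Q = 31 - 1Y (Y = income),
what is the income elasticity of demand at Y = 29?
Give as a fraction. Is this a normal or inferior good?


dQ/dY = -1
At Y = 29: Q = 31 - 1*29 = 2
Ey = (dQ/dY)(Y/Q) = -1 * 29 / 2 = -29/2
Since Ey < 0, this is a inferior good.

-29/2 (inferior good)


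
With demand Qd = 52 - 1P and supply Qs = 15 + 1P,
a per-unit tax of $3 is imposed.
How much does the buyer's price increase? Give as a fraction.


With a per-unit tax, the buyer's price increase depends on relative slopes.
Supply slope: d = 1, Demand slope: b = 1
Buyer's price increase = d * tax / (b + d)
= 1 * 3 / (1 + 1)
= 3 / 2 = 3/2

3/2


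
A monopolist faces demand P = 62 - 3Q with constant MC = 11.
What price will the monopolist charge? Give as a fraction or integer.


MR = 62 - 6Q
Set MR = MC: 62 - 6Q = 11
Q* = 17/2
Substitute into demand:
P* = 62 - 3*17/2 = 73/2

73/2


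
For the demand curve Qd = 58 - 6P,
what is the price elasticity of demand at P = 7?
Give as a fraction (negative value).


dQ/dP = -6
At P = 7: Q = 58 - 6*7 = 16
E = (dQ/dP)(P/Q) = (-6)(7/16) = -21/8

-21/8


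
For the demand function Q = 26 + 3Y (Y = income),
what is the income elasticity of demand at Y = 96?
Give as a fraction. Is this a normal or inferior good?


dQ/dY = 3
At Y = 96: Q = 26 + 3*96 = 314
Ey = (dQ/dY)(Y/Q) = 3 * 96 / 314 = 144/157
Since Ey > 0, this is a normal good.

144/157 (normal good)


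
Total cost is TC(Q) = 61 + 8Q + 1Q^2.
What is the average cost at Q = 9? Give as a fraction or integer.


TC(9) = 61 + 8*9 + 1*9^2
TC(9) = 61 + 72 + 81 = 214
AC = TC/Q = 214/9 = 214/9

214/9


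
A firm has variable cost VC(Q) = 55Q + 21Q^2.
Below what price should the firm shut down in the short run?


AVC(Q) = VC(Q)/Q = 55 + 21Q
AVC is increasing in Q, so minimum AVC is at Q -> 0+.
Min AVC = 55
The firm should shut down if P < 55.

55


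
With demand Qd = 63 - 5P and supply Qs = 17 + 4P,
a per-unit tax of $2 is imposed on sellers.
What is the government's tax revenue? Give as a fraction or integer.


With tax on sellers, new supply: Qs' = 17 + 4(P - 2)
= 9 + 4P
New equilibrium quantity:
Q_new = 33
Tax revenue = tax * Q_new = 2 * 33 = 66

66


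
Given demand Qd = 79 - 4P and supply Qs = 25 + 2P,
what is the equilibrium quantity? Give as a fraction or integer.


First find equilibrium price:
79 - 4P = 25 + 2P
P* = 54/6 = 9
Then substitute into demand:
Q* = 79 - 4 * 9 = 43

43


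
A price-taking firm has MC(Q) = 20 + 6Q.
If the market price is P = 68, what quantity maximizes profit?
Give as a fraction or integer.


In perfect competition, profit is maximized where P = MC.
68 = 20 + 6Q
48 = 6Q
Q* = 48/6 = 8

8


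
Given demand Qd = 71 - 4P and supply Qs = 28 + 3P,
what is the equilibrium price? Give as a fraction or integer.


At equilibrium, Qd = Qs.
71 - 4P = 28 + 3P
71 - 28 = 4P + 3P
43 = 7P
P* = 43/7 = 43/7

43/7


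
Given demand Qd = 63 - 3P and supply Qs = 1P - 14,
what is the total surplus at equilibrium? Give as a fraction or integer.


Find equilibrium: 63 - 3P = 1P - 14
63 + 14 = 4P
P* = 77/4 = 77/4
Q* = 1*77/4 - 14 = 21/4
Inverse demand: P = 21 - Q/3, so P_max = 21
Inverse supply: P = 14 + Q/1, so P_min = 14
CS = (1/2) * 21/4 * (21 - 77/4) = 147/32
PS = (1/2) * 21/4 * (77/4 - 14) = 441/32
TS = CS + PS = 147/32 + 441/32 = 147/8

147/8


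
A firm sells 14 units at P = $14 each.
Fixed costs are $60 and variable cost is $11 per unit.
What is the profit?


Total Revenue = P * Q = 14 * 14 = $196
Total Cost = FC + VC*Q = 60 + 11*14 = $214
Profit = TR - TC = 196 - 214 = $-18

$-18


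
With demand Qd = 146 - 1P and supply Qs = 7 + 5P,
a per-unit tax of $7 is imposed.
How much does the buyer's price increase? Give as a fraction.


With a per-unit tax, the buyer's price increase depends on relative slopes.
Supply slope: d = 5, Demand slope: b = 1
Buyer's price increase = d * tax / (b + d)
= 5 * 7 / (1 + 5)
= 35 / 6 = 35/6

35/6


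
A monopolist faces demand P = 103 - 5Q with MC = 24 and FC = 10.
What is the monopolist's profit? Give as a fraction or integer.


MR = MC: 103 - 10Q = 24
Q* = 79/10
P* = 103 - 5*79/10 = 127/2
Profit = (P* - MC)*Q* - FC
= (127/2 - 24)*79/10 - 10
= 79/2*79/10 - 10
= 6241/20 - 10 = 6041/20

6041/20


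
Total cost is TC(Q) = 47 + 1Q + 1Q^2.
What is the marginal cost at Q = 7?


MC = dTC/dQ = 1 + 2*1*Q
At Q = 7:
MC = 1 + 2*7
MC = 1 + 14 = 15

15


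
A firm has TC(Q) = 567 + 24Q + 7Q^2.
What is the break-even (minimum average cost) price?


AC(Q) = 567/Q + 24 + 7Q
To minimize: dAC/dQ = -567/Q^2 + 7 = 0
Q^2 = 567/7 = 81
Q* = 9
Min AC = 567/9 + 24 + 7*9
Min AC = 63 + 24 + 63 = 150

150


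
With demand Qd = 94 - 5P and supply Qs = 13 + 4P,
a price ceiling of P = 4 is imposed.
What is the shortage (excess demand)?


At P = 4:
Qd = 94 - 5*4 = 74
Qs = 13 + 4*4 = 29
Shortage = Qd - Qs = 74 - 29 = 45

45


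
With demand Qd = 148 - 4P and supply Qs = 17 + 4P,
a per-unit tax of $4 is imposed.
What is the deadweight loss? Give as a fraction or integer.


Pre-tax equilibrium quantity: Q* = 165/2
Post-tax equilibrium quantity: Q_tax = 149/2
Reduction in quantity: Q* - Q_tax = 8
DWL = (1/2) * tax * (Q* - Q_tax)
DWL = (1/2) * 4 * 8 = 16

16


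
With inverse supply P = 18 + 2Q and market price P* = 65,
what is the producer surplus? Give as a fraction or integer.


Minimum supply price (at Q=0): P_min = 18
Quantity supplied at P* = 65:
Q* = (65 - 18)/2 = 47/2
PS = (1/2) * Q* * (P* - P_min)
PS = (1/2) * 47/2 * (65 - 18)
PS = (1/2) * 47/2 * 47 = 2209/4

2209/4


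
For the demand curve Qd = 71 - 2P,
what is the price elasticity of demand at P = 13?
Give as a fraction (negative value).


dQ/dP = -2
At P = 13: Q = 71 - 2*13 = 45
E = (dQ/dP)(P/Q) = (-2)(13/45) = -26/45

-26/45


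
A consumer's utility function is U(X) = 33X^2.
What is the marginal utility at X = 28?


MU = dU/dX = 33*2*X^(2-1)
MU = 66*X^1
At X = 28:
MU = 66 * 28^1
MU = 66 * 28 = 1848

1848


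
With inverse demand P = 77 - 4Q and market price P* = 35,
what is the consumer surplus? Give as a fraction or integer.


Maximum willingness to pay (at Q=0): P_max = 77
Quantity demanded at P* = 35:
Q* = (77 - 35)/4 = 21/2
CS = (1/2) * Q* * (P_max - P*)
CS = (1/2) * 21/2 * (77 - 35)
CS = (1/2) * 21/2 * 42 = 441/2

441/2


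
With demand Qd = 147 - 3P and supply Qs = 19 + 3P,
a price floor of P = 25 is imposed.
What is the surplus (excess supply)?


At P = 25:
Qd = 147 - 3*25 = 72
Qs = 19 + 3*25 = 94
Surplus = Qs - Qd = 94 - 72 = 22

22


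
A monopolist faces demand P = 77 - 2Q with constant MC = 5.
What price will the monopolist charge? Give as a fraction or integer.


MR = 77 - 4Q
Set MR = MC: 77 - 4Q = 5
Q* = 18
Substitute into demand:
P* = 77 - 2*18 = 41

41


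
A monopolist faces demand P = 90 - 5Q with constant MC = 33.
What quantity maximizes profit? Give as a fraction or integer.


TR = P*Q = (90 - 5Q)Q = 90Q - 5Q^2
MR = dTR/dQ = 90 - 10Q
Set MR = MC:
90 - 10Q = 33
57 = 10Q
Q* = 57/10 = 57/10

57/10


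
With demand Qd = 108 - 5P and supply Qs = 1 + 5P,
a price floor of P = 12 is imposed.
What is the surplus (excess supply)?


At P = 12:
Qd = 108 - 5*12 = 48
Qs = 1 + 5*12 = 61
Surplus = Qs - Qd = 61 - 48 = 13

13
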